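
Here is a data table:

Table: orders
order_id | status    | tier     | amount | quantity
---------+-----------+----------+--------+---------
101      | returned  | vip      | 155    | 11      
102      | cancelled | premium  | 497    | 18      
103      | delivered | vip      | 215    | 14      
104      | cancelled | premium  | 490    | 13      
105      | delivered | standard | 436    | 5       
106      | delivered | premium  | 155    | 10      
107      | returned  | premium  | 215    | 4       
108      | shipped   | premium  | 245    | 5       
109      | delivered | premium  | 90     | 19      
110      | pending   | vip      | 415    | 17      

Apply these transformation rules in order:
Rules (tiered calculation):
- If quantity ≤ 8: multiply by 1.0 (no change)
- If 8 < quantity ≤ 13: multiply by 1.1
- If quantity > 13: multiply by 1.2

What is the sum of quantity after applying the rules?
133.0

Step 1: Tier 1 (quantity ≤ 8): 3 records, sum = 14 × 1.0 = 14.0
Step 2: Tier 2 (8 < quantity ≤ 13): 3 records, sum = 34 × 1.1 = 37.4
Step 3: Tier 3 (quantity > 13): 4 records, sum = 68 × 1.2 = 81.6
Step 4: Final sum = 14.0 + 37.4 + 81.6 = 133.0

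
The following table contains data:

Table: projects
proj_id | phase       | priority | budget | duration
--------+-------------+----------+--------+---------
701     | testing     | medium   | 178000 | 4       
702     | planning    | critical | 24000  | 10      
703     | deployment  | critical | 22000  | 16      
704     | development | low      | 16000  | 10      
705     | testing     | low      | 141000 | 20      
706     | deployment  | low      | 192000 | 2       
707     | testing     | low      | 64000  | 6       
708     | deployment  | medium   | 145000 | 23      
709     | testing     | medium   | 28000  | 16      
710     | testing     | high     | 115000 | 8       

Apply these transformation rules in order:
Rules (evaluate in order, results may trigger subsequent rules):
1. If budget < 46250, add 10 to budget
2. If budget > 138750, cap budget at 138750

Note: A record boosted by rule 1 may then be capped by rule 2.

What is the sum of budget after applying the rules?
824040

Step 1: Apply rule 1 to records with budget < 46250
  - 4 records get bonus of 10
  - Of these, 0 records then exceed 138750 and get capped
Step 2: Apply rule 2 to records with budget > 138750
  - 4 records (original) are capped
Step 3: Calculate final sum = 824040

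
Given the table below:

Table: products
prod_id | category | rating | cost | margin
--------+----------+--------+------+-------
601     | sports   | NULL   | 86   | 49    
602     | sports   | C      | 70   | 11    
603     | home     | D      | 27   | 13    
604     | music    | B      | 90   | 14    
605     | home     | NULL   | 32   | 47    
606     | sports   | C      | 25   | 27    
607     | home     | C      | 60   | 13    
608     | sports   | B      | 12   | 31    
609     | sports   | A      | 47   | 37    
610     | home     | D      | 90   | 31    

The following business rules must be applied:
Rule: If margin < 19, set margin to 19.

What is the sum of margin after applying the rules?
298

Step 1: 4 records have margin < 19
Step 2: These records originally summed to 51
Step 3: After setting to minimum: 4 × 19 = 76
Step 4: Unaffected records sum: 222
Step 5: Final sum = 76 + 222 = 298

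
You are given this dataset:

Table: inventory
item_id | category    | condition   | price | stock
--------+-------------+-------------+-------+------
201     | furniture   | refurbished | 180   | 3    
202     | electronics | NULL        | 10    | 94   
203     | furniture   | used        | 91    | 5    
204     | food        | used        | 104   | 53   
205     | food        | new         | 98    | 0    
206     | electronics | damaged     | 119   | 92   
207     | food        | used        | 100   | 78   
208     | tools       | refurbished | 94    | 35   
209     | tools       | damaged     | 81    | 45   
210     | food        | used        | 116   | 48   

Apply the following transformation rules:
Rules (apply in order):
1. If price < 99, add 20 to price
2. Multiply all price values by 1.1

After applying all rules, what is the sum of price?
1202.3

Step 1: Apply Rule 1 - Add 20 to records with price < 99
  - 5 records affected: 374 + (5 × 20) = 474
  - Unaffected records: 619
  - Sum after Rule 1: 1093
Step 2: Apply Rule 2 - Multiply all by 1.1
  - 1093 × 1.1 = 1202.3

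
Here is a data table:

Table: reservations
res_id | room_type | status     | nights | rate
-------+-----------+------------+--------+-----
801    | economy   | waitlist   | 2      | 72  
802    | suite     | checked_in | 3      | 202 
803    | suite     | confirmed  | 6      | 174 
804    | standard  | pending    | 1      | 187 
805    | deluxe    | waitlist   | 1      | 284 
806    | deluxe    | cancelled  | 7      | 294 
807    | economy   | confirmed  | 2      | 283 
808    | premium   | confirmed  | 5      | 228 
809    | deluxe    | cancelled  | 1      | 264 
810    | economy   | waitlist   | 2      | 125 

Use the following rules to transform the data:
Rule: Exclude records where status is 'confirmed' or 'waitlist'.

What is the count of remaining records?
4

Step 1: Count records to exclude
  - 3 (confirmed) + 3 (waitlist) = 6 records
Step 2: Total records: 10
Step 3: Remaining = 10 - 6 = 4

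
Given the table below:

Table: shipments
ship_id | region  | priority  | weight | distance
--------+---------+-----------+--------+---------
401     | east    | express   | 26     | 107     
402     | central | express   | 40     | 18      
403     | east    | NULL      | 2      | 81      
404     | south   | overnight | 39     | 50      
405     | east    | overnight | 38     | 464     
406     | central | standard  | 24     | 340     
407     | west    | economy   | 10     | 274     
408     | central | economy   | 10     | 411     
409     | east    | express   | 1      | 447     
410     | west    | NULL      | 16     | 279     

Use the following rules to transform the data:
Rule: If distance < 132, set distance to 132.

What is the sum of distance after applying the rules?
2743

Step 1: 4 records have distance < 132
Step 2: These records originally summed to 256
Step 3: After setting to minimum: 4 × 132 = 528
Step 4: Unaffected records sum: 2215
Step 5: Final sum = 528 + 2215 = 2743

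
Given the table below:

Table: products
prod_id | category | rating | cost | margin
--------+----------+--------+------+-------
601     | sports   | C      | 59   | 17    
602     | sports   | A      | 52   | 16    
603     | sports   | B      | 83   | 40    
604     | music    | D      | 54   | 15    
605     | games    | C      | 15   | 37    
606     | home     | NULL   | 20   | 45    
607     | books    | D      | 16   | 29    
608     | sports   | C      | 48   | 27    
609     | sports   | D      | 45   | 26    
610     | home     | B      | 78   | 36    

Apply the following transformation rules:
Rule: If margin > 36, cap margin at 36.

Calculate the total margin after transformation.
274

Step 1: 3 records have margin > 36
Step 2: These records originally summed to 122
Step 3: After capping: 3 × 36 = 108
Step 4: Unaffected records sum: 166
Step 5: Final sum = 108 + 166 = 274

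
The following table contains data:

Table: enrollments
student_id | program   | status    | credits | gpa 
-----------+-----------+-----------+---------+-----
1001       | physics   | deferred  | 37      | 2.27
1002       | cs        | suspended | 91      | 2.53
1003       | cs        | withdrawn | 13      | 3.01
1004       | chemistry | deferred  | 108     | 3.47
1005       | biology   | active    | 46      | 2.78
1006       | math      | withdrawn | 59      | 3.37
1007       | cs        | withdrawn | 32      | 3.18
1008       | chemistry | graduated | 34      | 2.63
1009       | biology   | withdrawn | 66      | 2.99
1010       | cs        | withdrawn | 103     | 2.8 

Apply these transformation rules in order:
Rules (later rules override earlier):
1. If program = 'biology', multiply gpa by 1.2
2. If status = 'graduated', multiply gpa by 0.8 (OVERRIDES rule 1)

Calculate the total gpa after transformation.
29.66

Step 1: Rule 2 takes priority for records with status = 'graduated'
  - 1 records: 2.63 × 0.8 = 2.1
Step 2: Rule 1 applies to remaining records with program = 'biology'
  - 2 records: 5.77 × 1.2 = 6.92
Step 3: Other records unchanged: 20.63
Step 4: Final sum = 2.1 + 6.92 + 20.63 = 29.66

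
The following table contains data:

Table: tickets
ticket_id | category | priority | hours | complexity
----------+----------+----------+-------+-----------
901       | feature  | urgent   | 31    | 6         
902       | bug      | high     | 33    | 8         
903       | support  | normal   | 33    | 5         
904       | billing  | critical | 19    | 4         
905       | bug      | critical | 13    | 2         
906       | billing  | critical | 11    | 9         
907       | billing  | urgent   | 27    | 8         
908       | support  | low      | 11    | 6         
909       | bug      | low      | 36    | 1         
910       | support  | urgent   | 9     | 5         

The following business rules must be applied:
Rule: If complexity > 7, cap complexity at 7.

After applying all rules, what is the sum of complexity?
50

Step 1: 3 records have complexity > 7
Step 2: These records originally summed to 25
Step 3: After capping: 3 × 7 = 21
Step 4: Unaffected records sum: 29
Step 5: Final sum = 21 + 29 = 50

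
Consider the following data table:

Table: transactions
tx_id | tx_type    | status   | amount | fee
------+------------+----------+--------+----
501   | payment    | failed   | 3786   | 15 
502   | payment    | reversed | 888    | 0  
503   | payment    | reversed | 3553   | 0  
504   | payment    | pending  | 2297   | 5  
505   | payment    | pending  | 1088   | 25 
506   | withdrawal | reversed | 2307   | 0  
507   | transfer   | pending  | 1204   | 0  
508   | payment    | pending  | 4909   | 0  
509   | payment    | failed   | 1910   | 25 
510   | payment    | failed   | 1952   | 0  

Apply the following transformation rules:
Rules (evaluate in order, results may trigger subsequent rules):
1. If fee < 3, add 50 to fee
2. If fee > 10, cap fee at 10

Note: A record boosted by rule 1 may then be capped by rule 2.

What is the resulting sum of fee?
95

Step 1: Apply rule 1 to records with fee < 3
  - 6 records get bonus of 50
  - Of these, 6 records then exceed 10 and get capped
Step 2: Apply rule 2 to records with fee > 10
  - 3 records (original) are capped
Step 3: Calculate final sum = 95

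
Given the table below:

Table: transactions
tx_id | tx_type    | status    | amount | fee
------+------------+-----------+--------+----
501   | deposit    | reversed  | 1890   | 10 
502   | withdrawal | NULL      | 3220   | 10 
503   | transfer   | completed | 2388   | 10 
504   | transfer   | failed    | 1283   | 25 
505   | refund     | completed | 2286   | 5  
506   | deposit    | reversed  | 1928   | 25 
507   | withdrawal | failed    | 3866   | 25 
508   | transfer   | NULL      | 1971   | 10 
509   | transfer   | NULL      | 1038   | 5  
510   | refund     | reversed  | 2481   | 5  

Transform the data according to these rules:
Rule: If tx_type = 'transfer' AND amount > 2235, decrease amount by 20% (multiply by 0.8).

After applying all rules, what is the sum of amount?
21873.4

Step 1: Find records where tx_type = 'transfer' AND amount > 2235
Step 2: 1 records match, summing to 2388
Step 3: After multiplier: 2388 × 0.8 = 1910.4
Step 4: Unaffected records sum: 19963
Step 5: Final sum = 1910.4 + 19963 = 21873.4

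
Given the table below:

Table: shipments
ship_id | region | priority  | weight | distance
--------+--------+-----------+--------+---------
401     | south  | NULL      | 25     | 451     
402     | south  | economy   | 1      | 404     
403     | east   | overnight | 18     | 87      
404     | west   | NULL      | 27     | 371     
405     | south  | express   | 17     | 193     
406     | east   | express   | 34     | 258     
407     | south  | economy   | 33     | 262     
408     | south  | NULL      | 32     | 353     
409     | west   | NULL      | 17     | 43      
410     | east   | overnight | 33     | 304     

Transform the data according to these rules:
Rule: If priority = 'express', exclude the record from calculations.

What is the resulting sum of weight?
186

Step 1: Identify records where priority = 'express'
Step 2: The excluded records sum to 51
Step 3: Original total weight = 237
Step 4: Remaining total = 237 - 51 = 186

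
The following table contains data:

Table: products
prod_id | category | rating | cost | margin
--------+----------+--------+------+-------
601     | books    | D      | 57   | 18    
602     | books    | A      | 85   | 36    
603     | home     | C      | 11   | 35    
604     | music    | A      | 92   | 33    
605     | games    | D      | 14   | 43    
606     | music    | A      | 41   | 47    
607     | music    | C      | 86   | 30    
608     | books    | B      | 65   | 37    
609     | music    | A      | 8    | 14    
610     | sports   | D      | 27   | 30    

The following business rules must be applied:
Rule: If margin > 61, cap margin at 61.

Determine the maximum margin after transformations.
47

Step 1: Original maximum margin = 47
Step 2: Check cap of 61 against maximum
Step 3: No records exceed the cap (max 47 <= cap 61), so no capping applies
Step 4: Maximum after transformation = 47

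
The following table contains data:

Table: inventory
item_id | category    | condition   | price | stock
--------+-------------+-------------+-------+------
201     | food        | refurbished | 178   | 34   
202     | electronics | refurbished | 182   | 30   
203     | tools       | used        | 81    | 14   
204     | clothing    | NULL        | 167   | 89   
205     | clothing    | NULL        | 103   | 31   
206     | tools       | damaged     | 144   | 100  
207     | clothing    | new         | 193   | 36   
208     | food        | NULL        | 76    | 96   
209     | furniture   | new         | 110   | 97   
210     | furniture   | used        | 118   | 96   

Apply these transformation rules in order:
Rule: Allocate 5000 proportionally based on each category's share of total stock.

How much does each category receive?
clothing: 1252.01, electronics: 240.77, food: 1043.34, furniture: 1548.96, tools: 914.93

Step 1: Calculate total stock = 623
Step 2: Calculate each category's proportion:
  clothing: 156/623 = 25.04% → 1252.01
  electronics: 30/623 = 4.82% → 240.77
  food: 130/623 = 20.87% → 1043.34
  furniture: 193/623 = 30.98% → 1548.96
  tools: 114/623 = 18.30% → 914.93
Step 3: Verify: sum of allocations ≈ 5000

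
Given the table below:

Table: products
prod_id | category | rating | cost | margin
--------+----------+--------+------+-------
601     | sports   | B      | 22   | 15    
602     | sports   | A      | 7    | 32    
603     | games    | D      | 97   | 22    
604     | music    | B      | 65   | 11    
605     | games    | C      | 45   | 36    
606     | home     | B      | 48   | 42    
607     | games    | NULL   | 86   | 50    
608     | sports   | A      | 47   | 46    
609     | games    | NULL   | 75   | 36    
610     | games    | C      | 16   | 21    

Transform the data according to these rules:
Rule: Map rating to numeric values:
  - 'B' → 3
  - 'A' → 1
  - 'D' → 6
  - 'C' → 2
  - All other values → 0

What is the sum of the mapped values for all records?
21

Step 1: Apply mapping to each record
Step 2: Count by status:
  'B': 3 records × 3 = 9
  'A': 2 records × 1 = 2
  'D': 1 records × 6 = 6
  'C': 2 records × 2 = 4
Step 3: Sum all mapped values = 21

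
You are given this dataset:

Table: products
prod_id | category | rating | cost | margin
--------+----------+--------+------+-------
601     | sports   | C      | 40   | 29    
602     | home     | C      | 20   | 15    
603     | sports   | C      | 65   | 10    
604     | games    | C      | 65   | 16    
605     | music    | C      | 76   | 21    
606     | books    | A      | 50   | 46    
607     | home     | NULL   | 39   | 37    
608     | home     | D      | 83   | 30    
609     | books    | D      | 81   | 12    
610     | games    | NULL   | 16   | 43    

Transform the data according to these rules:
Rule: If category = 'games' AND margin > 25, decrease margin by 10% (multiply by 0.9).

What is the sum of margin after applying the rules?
254.7

Step 1: Find records where category = 'games' AND margin > 25
Step 2: 1 records match, summing to 43
Step 3: After multiplier: 43 × 0.9 = 38.7
Step 4: Unaffected records sum: 216
Step 5: Final sum = 38.7 + 216 = 254.7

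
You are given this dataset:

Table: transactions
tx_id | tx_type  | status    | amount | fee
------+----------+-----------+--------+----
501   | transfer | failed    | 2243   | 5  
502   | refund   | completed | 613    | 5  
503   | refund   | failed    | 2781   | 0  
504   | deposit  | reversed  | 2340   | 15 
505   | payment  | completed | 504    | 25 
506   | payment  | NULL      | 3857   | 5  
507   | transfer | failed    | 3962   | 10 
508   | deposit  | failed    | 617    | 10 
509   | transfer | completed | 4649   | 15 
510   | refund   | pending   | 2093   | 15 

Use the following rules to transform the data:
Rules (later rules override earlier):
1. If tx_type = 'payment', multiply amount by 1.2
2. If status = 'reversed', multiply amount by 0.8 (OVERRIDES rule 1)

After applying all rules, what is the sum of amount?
24063.2

Step 1: Rule 2 takes priority for records with status = 'reversed'
  - 1 records: 2340 × 0.8 = 1872.0
Step 2: Rule 1 applies to remaining records with tx_type = 'payment'
  - 2 records: 4361 × 1.2 = 5233.2
Step 3: Other records unchanged: 16958
Step 4: Final sum = 1872.0 + 5233.2 + 16958 = 24063.2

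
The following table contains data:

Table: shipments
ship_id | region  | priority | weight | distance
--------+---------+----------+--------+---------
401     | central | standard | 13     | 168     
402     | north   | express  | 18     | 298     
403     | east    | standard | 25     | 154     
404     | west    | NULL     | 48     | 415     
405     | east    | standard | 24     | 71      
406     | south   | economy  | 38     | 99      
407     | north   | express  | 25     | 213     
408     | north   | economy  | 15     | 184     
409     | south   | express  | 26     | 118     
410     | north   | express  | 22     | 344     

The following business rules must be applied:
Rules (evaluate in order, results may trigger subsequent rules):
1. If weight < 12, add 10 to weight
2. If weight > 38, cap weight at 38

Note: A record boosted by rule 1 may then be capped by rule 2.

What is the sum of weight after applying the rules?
244

Step 1: Apply rule 1 to records with weight < 12
  - 0 records get bonus of 10
  - Of these, 0 records then exceed 38 and get capped
Step 2: Apply rule 2 to records with weight > 38
  - 1 records (original) are capped
Step 3: Calculate final sum = 244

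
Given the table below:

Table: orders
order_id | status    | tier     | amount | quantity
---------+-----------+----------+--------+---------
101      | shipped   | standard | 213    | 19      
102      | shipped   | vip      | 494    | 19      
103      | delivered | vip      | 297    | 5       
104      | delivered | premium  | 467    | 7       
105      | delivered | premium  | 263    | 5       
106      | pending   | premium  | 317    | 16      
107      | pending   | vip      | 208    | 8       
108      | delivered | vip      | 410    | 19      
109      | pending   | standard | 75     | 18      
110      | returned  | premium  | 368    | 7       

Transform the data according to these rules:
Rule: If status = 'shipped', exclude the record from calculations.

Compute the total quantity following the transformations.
85

Step 1: Identify records where status = 'shipped'
Step 2: The excluded records sum to 38
Step 3: Original total quantity = 123
Step 4: Remaining total = 123 - 38 = 85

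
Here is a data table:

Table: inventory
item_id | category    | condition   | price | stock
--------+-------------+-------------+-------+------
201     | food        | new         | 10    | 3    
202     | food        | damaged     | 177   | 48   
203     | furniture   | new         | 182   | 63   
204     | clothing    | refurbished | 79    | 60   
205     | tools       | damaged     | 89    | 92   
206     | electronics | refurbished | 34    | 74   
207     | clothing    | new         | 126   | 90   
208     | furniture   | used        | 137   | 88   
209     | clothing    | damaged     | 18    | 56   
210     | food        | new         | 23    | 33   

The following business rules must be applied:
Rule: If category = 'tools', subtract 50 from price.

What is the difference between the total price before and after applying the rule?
50

Step 1: Original sum of price = 875
Step 2: 1 records have category = 'tools'
Step 3: Each affected record changes by -50
Step 4: Total change = 1 × -50 = -50
Step 5: New sum = 875 + -50 = 825
Step 6: Difference = |825 - 875| = 50
        (Sum decreased by 50)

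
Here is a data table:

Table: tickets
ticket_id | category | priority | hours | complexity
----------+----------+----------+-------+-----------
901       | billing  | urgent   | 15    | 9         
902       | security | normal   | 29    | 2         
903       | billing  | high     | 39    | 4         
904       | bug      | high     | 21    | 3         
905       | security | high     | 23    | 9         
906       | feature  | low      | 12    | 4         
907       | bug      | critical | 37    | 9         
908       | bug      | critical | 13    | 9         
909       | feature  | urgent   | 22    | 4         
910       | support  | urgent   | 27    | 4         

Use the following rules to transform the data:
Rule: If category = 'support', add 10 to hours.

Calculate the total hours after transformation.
248

Step 1: Count records where category = 'support': 1
Step 2: Total bonus added: 1 × 10 = 10
Step 3: Original sum of hours: 238
Step 4: Final sum = 238 + 10 = 248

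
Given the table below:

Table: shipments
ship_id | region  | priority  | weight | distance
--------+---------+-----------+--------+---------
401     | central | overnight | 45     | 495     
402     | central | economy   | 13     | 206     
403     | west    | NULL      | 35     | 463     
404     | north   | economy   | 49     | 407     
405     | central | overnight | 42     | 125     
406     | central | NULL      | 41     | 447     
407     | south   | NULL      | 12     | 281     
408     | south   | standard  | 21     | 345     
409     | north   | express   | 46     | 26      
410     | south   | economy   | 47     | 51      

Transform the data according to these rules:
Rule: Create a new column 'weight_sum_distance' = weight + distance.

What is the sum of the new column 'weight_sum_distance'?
3197

Step 1: For each record, compute weight + distance
Example calculations:
  45 + 495 = 540
  13 + 206 = 219
  35 + 463 = 498
  ...
Step 2: Sum all derived values
Step 3: Total = 3197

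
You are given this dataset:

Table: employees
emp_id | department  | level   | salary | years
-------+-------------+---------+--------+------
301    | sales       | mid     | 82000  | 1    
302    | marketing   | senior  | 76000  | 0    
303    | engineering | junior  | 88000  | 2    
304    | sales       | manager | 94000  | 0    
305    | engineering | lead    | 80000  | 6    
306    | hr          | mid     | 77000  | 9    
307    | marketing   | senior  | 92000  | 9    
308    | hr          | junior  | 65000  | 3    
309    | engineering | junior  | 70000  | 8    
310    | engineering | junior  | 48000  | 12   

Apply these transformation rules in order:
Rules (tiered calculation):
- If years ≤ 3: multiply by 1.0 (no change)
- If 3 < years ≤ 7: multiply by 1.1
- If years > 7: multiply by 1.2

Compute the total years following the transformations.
58.2

Step 1: Tier 1 (years ≤ 3): 5 records, sum = 6 × 1.0 = 6.0
Step 2: Tier 2 (3 < years ≤ 7): 1 records, sum = 6 × 1.1 = 6.6
Step 3: Tier 3 (years > 7): 4 records, sum = 38 × 1.2 = 45.6
Step 4: Final sum = 6.0 + 6.6 + 45.6 = 58.2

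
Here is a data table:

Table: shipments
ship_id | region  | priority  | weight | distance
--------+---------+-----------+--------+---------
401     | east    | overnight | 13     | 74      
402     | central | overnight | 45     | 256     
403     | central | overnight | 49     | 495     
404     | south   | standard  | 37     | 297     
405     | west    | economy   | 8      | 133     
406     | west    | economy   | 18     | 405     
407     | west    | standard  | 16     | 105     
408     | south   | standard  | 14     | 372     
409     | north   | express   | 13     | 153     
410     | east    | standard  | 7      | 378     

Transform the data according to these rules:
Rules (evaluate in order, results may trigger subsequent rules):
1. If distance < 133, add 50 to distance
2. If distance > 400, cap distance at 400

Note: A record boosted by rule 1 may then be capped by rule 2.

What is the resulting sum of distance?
2668

Step 1: Apply rule 1 to records with distance < 133
  - 2 records get bonus of 50
  - Of these, 0 records then exceed 400 and get capped
Step 2: Apply rule 2 to records with distance > 400
  - 2 records (original) are capped
Step 3: Calculate final sum = 2668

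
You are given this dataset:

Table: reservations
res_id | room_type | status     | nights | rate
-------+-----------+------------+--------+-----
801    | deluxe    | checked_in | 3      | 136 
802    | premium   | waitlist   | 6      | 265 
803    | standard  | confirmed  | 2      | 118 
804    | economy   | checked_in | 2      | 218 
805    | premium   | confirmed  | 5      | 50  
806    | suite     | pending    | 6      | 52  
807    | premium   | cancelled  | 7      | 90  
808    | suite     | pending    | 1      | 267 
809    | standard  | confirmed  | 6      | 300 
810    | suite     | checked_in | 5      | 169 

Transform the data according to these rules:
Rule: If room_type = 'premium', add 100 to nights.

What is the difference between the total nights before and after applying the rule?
300

Step 1: Original sum of nights = 43
Step 2: 3 records have room_type = 'premium'
Step 3: Each affected record changes by 100
Step 4: Total change = 3 × 100 = 300
Step 5: New sum = 43 + 300 = 343
Step 6: Difference = |343 - 43| = 300
        (Sum increased by 300)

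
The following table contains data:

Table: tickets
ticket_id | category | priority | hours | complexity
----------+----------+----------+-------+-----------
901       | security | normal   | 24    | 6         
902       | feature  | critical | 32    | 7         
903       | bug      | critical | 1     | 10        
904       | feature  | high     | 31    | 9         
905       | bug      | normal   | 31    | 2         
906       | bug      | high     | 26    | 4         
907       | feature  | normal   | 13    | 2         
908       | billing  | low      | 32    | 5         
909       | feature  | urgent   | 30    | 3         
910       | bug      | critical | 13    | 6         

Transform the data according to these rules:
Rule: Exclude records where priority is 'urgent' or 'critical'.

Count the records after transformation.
6

Step 1: Count records to exclude
  - 1 (urgent) + 3 (critical) = 4 records
Step 2: Total records: 10
Step 3: Remaining = 10 - 4 = 6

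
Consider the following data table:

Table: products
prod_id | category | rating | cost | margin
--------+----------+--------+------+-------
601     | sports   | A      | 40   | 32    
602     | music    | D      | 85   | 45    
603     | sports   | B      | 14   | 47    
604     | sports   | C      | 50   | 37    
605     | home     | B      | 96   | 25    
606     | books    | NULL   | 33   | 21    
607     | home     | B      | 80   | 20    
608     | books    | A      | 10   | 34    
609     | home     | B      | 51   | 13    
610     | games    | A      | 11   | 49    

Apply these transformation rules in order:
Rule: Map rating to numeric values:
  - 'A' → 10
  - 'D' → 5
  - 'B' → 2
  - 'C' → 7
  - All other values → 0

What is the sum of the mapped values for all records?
50

Step 1: Apply mapping to each record
Step 2: Count by status:
  'A': 3 records × 10 = 30
  'D': 1 records × 5 = 5
  'B': 4 records × 2 = 8
  'C': 1 records × 7 = 7
Step 3: Sum all mapped values = 50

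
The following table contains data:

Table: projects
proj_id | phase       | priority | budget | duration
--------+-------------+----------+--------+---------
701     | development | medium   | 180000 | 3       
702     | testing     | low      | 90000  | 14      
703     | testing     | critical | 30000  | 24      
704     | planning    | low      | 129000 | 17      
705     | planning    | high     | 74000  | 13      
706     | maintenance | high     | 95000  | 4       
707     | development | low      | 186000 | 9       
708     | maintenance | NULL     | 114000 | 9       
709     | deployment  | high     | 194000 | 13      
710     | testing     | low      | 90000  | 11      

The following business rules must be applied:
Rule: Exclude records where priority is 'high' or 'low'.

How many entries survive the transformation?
3

Step 1: Count records to exclude
  - 3 (high) + 4 (low) = 7 records
Step 2: Total records: 10
Step 3: Remaining = 10 - 7 = 3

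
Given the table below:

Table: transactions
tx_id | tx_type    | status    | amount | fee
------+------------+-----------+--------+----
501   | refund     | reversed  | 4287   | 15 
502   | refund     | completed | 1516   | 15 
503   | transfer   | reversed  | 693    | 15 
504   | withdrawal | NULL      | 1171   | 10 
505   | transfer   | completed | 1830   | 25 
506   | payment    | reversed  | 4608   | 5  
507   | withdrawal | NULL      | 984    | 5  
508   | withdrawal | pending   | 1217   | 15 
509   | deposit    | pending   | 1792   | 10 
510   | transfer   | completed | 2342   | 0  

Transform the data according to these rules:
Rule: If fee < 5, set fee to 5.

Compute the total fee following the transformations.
120

Step 1: 1 records have fee < 5
Step 2: These records originally summed to 0
Step 3: After setting to minimum: 1 × 5 = 5
Step 4: Unaffected records sum: 115
Step 5: Final sum = 5 + 115 = 120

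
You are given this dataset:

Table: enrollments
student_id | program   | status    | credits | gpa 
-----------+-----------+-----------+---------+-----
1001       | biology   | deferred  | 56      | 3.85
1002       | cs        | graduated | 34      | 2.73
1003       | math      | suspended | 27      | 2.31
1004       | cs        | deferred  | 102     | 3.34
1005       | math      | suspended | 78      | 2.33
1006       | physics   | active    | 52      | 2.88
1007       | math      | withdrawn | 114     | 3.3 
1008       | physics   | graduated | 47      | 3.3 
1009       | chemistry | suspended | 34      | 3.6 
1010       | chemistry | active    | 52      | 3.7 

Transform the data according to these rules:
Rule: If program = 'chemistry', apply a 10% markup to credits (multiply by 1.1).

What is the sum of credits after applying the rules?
604.6

Step 1: Records with program = 'chemistry' have total credits = 86
Step 2: Apply multiplier: 86 × 1.1 = 94.6
Step 3: Other records total: 510
Step 4: Final sum = 94.6 + 510 = 604.6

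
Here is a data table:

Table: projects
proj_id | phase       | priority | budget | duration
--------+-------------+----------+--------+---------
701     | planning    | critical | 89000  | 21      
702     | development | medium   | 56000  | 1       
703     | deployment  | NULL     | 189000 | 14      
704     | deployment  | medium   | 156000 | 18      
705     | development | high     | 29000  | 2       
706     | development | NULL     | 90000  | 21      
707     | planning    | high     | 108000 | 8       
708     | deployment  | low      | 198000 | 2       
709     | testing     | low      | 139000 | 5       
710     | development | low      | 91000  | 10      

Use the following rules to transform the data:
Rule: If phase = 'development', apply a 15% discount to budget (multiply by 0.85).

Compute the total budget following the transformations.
1105100.0

Step 1: Records with phase = 'development' have total budget = 266000
Step 2: Apply multiplier: 266000 × 0.85 = 226100.0
Step 3: Other records total: 879000
Step 4: Final sum = 226100.0 + 879000 = 1105100.0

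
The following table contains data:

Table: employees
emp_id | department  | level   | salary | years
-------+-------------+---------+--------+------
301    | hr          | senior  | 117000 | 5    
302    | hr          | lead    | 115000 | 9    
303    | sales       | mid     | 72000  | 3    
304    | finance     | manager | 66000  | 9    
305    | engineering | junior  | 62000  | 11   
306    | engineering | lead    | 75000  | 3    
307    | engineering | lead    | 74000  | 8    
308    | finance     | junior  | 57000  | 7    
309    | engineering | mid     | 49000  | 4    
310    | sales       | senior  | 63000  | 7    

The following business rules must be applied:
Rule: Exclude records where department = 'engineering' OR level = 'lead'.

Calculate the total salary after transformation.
375000

Step 1: Find records where department = 'engineering' OR level = 'lead'
Step 2: 5 records match, summing to 375000
Step 3: Original sum: 750000
Step 4: Remaining sum = 750000 - 375000 = 375000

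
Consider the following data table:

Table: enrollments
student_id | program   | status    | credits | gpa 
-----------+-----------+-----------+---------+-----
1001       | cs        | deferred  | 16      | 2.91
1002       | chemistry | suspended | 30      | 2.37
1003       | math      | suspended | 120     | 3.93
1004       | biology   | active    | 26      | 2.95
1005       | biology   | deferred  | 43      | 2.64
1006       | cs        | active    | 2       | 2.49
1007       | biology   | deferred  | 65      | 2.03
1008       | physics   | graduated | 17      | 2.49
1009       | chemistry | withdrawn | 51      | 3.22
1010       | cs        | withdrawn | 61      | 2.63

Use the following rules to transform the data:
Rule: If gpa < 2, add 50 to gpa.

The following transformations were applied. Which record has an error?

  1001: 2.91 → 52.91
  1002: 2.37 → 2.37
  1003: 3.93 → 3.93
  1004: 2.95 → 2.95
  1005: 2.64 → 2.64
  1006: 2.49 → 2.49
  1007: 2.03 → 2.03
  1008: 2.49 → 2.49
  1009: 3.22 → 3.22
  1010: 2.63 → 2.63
Record 1001 has an error. The correct transformed value should be 2.91, not 52.91.

Step 1: Check each record against the rule
Step 2: Record 1001 has gpa = 2.91
Step 3: Since 2.91 >= 2, the bonus should not have been applied
Step 4: Correct value = 2.91, but claimed value = 52.91
Conclusion: Record 1001 has the error.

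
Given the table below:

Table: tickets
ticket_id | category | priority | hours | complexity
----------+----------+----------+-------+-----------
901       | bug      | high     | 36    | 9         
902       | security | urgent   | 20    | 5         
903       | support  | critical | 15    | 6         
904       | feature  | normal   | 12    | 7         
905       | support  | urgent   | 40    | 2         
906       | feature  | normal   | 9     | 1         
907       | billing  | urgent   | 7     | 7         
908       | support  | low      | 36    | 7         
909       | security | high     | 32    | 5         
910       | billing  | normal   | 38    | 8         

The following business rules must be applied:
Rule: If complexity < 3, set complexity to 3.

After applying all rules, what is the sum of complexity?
60

Step 1: 2 records have complexity < 3
Step 2: These records originally summed to 3
Step 3: After setting to minimum: 2 × 3 = 6
Step 4: Unaffected records sum: 54
Step 5: Final sum = 6 + 54 = 60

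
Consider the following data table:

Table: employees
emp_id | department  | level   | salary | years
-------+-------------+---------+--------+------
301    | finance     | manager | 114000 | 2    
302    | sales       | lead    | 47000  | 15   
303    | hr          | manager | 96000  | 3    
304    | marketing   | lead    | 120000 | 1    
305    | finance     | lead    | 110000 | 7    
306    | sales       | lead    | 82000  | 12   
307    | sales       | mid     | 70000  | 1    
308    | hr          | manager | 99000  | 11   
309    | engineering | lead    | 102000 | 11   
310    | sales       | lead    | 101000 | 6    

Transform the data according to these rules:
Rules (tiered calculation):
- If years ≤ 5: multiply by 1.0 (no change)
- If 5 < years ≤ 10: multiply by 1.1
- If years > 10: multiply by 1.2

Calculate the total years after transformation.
80.1

Step 1: Tier 1 (years ≤ 5): 4 records, sum = 7 × 1.0 = 7.0
Step 2: Tier 2 (5 < years ≤ 10): 2 records, sum = 13 × 1.1 = 14.3
Step 3: Tier 3 (years > 10): 4 records, sum = 49 × 1.2 = 58.8
Step 4: Final sum = 7.0 + 14.3 + 58.8 = 80.1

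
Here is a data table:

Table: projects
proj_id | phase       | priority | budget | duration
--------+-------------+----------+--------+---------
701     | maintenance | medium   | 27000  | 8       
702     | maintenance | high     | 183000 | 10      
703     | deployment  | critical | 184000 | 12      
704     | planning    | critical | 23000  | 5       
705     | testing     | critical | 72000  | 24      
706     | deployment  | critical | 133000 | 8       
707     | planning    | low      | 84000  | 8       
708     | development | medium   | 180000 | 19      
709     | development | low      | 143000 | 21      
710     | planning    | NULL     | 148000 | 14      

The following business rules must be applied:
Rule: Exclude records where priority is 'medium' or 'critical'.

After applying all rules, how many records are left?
4

Step 1: Count records to exclude
  - 2 (medium) + 4 (critical) = 6 records
Step 2: Total records: 10
Step 3: Remaining = 10 - 6 = 4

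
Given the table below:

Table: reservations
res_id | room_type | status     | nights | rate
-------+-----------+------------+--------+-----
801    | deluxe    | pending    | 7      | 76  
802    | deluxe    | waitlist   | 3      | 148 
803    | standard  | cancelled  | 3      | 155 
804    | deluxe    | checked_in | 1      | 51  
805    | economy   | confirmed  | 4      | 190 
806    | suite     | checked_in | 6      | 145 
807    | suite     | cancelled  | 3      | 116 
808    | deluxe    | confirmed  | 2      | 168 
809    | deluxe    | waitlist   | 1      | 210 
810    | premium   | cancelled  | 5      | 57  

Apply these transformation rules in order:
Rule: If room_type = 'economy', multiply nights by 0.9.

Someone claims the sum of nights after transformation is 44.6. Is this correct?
No, the correct result is 34.6.

Step 1: Calculate the correct sum after transformation
Step 2: Apply multiplier 0.9 to records where room_type = 'economy'
Step 3: Correct result = 34.6
Step 4: Claimed result = 44.6
Step 5: 34.6 ≠ 44.6
Conclusion: The claimed result is incorrect. The correct answer is 34.6.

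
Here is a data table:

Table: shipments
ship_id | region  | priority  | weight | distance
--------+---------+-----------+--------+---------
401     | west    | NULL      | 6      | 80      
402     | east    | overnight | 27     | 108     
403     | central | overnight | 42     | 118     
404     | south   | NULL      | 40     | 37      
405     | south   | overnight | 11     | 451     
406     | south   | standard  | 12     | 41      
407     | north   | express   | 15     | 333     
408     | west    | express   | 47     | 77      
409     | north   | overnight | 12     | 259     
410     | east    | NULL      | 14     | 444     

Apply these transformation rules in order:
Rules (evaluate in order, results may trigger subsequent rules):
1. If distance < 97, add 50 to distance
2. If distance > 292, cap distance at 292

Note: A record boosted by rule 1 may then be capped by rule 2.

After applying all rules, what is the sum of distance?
1796

Step 1: Apply rule 1 to records with distance < 97
  - 4 records get bonus of 50
  - Of these, 0 records then exceed 292 and get capped
Step 2: Apply rule 2 to records with distance > 292
  - 3 records (original) are capped
Step 3: Calculate final sum = 1796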